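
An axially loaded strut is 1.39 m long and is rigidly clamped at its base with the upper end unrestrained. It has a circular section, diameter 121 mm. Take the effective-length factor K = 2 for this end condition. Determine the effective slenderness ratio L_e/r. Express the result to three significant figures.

For a solid circle r = d/4 = 121/4 = 30.25 mm
L_e = K·L = 2 × 1.39 m = 2.780 m = 2780.0 mm
λ = L_e / r_min = 2780.0 / 30.25 = 91.9

λ ≈ 91.9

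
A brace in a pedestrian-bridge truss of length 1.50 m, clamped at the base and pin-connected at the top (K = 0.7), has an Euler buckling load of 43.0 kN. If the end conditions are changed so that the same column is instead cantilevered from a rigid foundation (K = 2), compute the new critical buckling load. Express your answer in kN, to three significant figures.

P_cr ≈ 5.27 kN

P_cr ∝ 1/K², so P_cr,new = P_cr,old × (K_old/K_new)² = 43.0 × (0.7/2)²
= 43.0 × 0.1225 = 5.27 kN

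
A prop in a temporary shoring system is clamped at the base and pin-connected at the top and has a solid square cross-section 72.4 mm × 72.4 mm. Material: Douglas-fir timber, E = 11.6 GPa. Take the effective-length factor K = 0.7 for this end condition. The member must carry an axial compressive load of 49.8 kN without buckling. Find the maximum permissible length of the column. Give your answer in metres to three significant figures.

L_max ≈ 3.28 m

I = a⁴/12 = 72.4⁴/12 = 2.290×10^6 mm⁴
I = 2.290×10^-6 m⁴
At the buckling limit P_cr = P = 4.980×10^4 N
From P_cr = π²EI/(K·L)²:  L = (1/K)·√(π²EI/P_cr) = (1/0.7)·√(π²×1.16×10^10×2.290×10^-6/4.980×10^4)
L = 3.28 m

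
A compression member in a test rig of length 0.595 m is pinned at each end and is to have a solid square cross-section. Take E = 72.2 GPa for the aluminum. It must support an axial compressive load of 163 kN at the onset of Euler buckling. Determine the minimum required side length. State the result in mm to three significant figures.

L_e = K·L = 1 × 0.595 = 0.5950 m
Required I = P_cr·L_e²/(π²E) = 1.630×10^5 × 0.5950² / (π² × 7.22×10^10) = 8.098×10^-8 m⁴
I_req = 8.098×10^4 mm⁴
Solid square: I = a⁴/12  ⇒  a = (12I)^(1/4) = (12×8.098×10^4)^(1/4) = 31.4 mm

a ≈ 31.4 mm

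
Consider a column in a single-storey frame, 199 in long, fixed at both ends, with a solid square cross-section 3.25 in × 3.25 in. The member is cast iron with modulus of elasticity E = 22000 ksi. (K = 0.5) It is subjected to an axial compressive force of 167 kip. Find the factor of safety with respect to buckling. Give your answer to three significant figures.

n ≈ 1.22

I = a⁴/12 = 3.25⁴/12 = 9.297 in⁴
Effective length L_e = K·L = 0.5 × 199 = 99.50 in
P_cr = π²EI / L_e² = π² × 22000×10³ × 9.297 / 99.50² = 2.039×10^5 lb
Factor of safety n = P_cr / P = 203.91 / 167 = 1.22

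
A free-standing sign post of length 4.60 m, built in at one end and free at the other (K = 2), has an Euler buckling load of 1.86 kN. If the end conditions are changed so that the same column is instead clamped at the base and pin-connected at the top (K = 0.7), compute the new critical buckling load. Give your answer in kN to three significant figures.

P_cr ≈ 15.2 kN

P_cr ∝ 1/K², so P_cr,new = P_cr,old × (K_old/K_new)² = 1.86 × (2/0.7)²
= 1.86 × 8.163 = 15.2 kN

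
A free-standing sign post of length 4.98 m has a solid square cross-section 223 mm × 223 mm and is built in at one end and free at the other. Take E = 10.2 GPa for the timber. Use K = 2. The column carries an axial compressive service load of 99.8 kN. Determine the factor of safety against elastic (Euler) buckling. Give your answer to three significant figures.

I = a⁴/12 = 223⁴/12 = 2.061×10^8 mm⁴
I = 2.061×10^8 mm⁴ = 2.061×10^-4 m⁴
Effective length L_e = K·L = 2 × 4.98 = 9.960 m
P_cr = π²EI / L_e² = π² × 10.2×10⁹ × 2.061×10^-4 / 9.960² = 2.091×10^5 N
Factor of safety n = P_cr / P = 209.13 / 99.8 = 2.10

n ≈ 2.10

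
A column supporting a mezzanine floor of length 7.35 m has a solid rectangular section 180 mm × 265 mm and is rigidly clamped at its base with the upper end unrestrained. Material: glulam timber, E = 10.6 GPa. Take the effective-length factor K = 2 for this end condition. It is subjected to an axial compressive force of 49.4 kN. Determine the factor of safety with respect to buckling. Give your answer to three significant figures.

n ≈ 1.26

Buckling occurs about the weak axis: I_min = h·b³/12 with b = 180 mm (the shorter side).
I_min = 265×180³/12 = 1.288×10^8 mm⁴
I = 1.288×10^8 mm⁴ = 1.288×10^-4 m⁴
Effective length L_e = K·L = 2 × 7.35 = 14.70 m
P_cr = π²EI / L_e² = π² × 10.6×10⁹ × 1.288×10^-4 / 14.70² = 6.235×10^4 N
Factor of safety n = P_cr / P = 62.352 / 49.4 = 1.26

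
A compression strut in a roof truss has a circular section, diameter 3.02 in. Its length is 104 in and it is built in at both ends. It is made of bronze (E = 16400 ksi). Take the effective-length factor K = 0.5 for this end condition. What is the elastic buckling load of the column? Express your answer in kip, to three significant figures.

P_cr ≈ 244 kip

I = πd⁴/64 = π×3.02⁴/64 = 4.083 in⁴
Effective length L_e = K·L = 0.5 × 104 = 52.00 in
P_cr = π²EI / L_e² = π² × 16400×10³ × 4.083 / 52.00² = 2.444×10^5 lb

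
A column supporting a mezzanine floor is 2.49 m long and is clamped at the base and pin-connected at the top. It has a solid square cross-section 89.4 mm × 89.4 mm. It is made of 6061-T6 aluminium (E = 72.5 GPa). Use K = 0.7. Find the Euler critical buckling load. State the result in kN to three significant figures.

P_cr ≈ 1250 kN

I = a⁴/12 = 89.4⁴/12 = 5.323×10^6 mm⁴
I = 5.323×10^6 mm⁴ = 5.323×10^-6 m⁴
Effective length L_e = K·L = 0.7 × 2.49 = 1.743 m
P_cr = π²EI / L_e² = π² × 72.5×10⁹ × 5.323×10^-6 / 1.743² = 1.254×10^6 N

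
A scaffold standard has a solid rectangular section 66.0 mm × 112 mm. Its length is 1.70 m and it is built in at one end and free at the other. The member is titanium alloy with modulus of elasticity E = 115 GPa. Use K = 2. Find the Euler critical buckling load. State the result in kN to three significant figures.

Buckling occurs about the weak axis: I_min = h·b³/12 with b = 66.0 mm (the shorter side).
I_min = 112×66.0³/12 = 2.683×10^6 mm⁴
I = 2.683×10^6 mm⁴ = 2.683×10^-6 m⁴
Effective length L_e = K·L = 2 × 1.70 = 3.400 m
P_cr = π²EI / L_e² = π² × 115×10⁹ × 2.683×10^-6 / 3.400² = 2.635×10^5 N

P_cr ≈ 263 kN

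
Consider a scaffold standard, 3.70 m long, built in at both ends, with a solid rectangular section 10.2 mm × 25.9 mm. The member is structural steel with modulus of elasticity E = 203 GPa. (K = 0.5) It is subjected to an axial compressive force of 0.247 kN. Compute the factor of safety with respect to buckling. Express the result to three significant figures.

Buckling occurs about the weak axis: I_min = h·b³/12 with b = 10.2 mm (the shorter side).
I_min = 25.9×10.2³/12 = 2.290×10^3 mm⁴
I = 2.290×10^3 mm⁴ = 2.290×10^-9 m⁴
Effective length L_e = K·L = 0.5 × 3.70 = 1.850 m
P_cr = π²EI / L_e² = π² × 203×10⁹ × 2.290×10^-9 / 1.850² = 1.341×10^3 N
Factor of safety n = P_cr / P = 1.3408 / 0.247 = 5.43

n ≈ 5.43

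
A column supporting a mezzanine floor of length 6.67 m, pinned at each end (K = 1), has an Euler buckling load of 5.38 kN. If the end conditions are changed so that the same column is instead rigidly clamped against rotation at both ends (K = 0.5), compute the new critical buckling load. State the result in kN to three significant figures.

P_cr ≈ 21.5 kN

P_cr ∝ 1/K², so P_cr,new = P_cr,old × (K_old/K_new)² = 5.38 × (1/0.5)²
= 5.38 × 4.000 = 21.5 kN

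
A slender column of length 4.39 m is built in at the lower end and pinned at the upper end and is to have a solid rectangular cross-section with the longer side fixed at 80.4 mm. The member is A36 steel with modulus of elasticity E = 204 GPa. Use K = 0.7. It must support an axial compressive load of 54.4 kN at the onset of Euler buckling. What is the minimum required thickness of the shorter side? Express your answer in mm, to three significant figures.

L_e = K·L = 0.7 × 4.39 = 3.073 m
Required I = P_cr·L_e²/(π²E) = 5.440×10^4 × 3.073² / (π² × 2.04×10^11) = 2.551×10^-7 m⁴
I_req = 2.551×10^5 mm⁴
Rectangle, weak axis: I_min = h·b³/12 with h = 80.4 mm fixed  ⇒  b = (12I/h)^(1/3) = 33.6 mm

b ≈ 33.6 mm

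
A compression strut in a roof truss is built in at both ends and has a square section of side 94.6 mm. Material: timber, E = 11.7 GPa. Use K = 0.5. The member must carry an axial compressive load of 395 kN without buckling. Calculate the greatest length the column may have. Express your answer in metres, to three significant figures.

I = a⁴/12 = 94.6⁴/12 = 6.674×10^6 mm⁴
I = 6.674×10^-6 m⁴
At the buckling limit P_cr = P = 3.950×10^5 N
From P_cr = π²EI/(K·L)²:  L = (1/K)·√(π²EI/P_cr) = (1/0.5)·√(π²×1.17×10^10×6.674×10^-6/3.950×10^5)
L = 2.79 m

L_max ≈ 2.79 m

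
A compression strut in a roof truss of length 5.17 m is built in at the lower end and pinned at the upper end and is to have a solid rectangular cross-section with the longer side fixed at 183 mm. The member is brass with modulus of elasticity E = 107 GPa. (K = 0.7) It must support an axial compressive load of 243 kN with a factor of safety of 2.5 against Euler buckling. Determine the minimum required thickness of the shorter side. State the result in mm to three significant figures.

b ≈ 79.1 mm

Required P_cr = n·P = 2.5 × 243 = 607.5 kN
L_e = K·L = 0.7 × 5.17 = 3.619 m
Required I = P_cr·L_e²/(π²E) = 6.075×10^5 × 3.619² / (π² × 1.07×10^11) = 7.534×10^-6 m⁴
I_req = 7.534×10^6 mm⁴
Rectangle, weak axis: I_min = h·b³/12 with h = 183 mm fixed  ⇒  b = (12I/h)^(1/3) = 79.1 mm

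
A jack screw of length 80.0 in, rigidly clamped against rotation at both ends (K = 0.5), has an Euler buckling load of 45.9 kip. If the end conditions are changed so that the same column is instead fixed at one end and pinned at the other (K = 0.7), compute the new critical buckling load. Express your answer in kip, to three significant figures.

P_cr ∝ 1/K², so P_cr,new = P_cr,old × (K_old/K_new)² = 45.9 × (0.5/0.7)²
= 45.9 × 0.5102 = 23.4 kip

P_cr ≈ 23.4 kip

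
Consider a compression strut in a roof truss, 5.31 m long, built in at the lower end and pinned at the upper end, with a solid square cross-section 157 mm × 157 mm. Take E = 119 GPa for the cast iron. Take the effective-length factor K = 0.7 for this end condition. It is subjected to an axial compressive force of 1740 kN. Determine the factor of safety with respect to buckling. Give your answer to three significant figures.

n ≈ 2.47

I = a⁴/12 = 157⁴/12 = 5.063×10^7 mm⁴
I = 5.063×10^7 mm⁴ = 5.063×10^-5 m⁴
Effective length L_e = K·L = 0.7 × 5.31 = 3.717 m
P_cr = π²EI / L_e² = π² × 119×10⁹ × 5.063×10^-5 / 3.717² = 4.304×10^6 N
Factor of safety n = P_cr / P = 4304.1 / 1740 = 2.47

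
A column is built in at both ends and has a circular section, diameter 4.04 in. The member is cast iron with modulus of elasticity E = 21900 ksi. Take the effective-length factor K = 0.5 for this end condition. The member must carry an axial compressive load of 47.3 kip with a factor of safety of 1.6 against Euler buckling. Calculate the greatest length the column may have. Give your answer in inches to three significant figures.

I = πd⁴/64 = π×4.04⁴/64 = 13.08 in⁴
Required critical load P_cr = n·P = 1.6 × 47.3 = 75.68 kip = 7.568×10^4 lb
From P_cr = π²EI/(K·L)²:  L = (1/K)·√(π²EI/P_cr) = (1/0.5)·√(π²×2.19×10^7×13.08/7.568×10^4)
L = 387 in

L_max ≈ 387 in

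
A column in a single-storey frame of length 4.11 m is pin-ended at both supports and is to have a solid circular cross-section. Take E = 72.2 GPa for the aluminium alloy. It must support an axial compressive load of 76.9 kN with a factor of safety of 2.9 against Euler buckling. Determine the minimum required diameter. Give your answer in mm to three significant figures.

d ≈ 102 mm

Required P_cr = n·P = 2.9 × 76.9 = 223.0 kN
L_e = K·L = 1 × 4.11 = 4.110 m
Required I = P_cr·L_e²/(π²E) = 2.230×10^5 × 4.110² / (π² × 7.22×10^10) = 5.287×10^-6 m⁴
I_req = 5.287×10^6 mm⁴
Solid circle: I = πd⁴/64  ⇒  d = (64I/π)^(1/4) = (64×5.287×10^6/π)^(1/4) = 102 mm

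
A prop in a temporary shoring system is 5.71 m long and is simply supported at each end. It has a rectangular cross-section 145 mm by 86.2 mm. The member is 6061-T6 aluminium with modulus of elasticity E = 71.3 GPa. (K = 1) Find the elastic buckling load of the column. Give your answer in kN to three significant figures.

P_cr ≈ 167 kN

Buckling occurs about the weak axis: I_min = h·b³/12 with b = 86.2 mm (the shorter side).
I_min = 145×86.2³/12 = 7.739×10^6 mm⁴
I = 7.739×10^6 mm⁴ = 7.739×10^-6 m⁴
Effective length L_e = K·L = 1 × 5.71 = 5.710 m
P_cr = π²EI / L_e² = π² × 71.3×10⁹ × 7.739×10^-6 / 5.710² = 1.670×10^5 N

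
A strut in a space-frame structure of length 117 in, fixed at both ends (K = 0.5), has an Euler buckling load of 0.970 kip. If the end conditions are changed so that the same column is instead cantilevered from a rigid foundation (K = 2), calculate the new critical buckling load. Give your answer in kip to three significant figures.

P_cr ∝ 1/K², so P_cr,new = P_cr,old × (K_old/K_new)² = 0.970 × (0.5/2)²
= 0.970 × 0.06250 = 0.0606 kip

P_cr ≈ 0.0606 kip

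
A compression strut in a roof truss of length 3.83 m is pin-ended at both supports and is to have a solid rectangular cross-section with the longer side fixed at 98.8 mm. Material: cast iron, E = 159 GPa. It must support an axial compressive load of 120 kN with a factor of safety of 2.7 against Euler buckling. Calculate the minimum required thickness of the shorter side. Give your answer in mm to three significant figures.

Required P_cr = n·P = 2.7 × 120 = 324.0 kN
L_e = K·L = 1 × 3.83 = 3.830 m
Required I = P_cr·L_e²/(π²E) = 3.240×10^5 × 3.830² / (π² × 1.59×10^11) = 3.029×10^-6 m⁴
I_req = 3.029×10^6 mm⁴
Rectangle, weak axis: I_min = h·b³/12 with h = 98.8 mm fixed  ⇒  b = (12I/h)^(1/3) = 71.7 mm

b ≈ 71.7 mm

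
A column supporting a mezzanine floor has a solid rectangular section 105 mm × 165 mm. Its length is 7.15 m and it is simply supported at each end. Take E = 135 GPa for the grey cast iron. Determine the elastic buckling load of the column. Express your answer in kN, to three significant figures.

P_cr ≈ 415 kN

Buckling occurs about the weak axis: I_min = h·b³/12 with b = 105 mm (the shorter side).
I_min = 165×105³/12 = 1.592×10^7 mm⁴
I = 1.592×10^7 mm⁴ = 1.592×10^-5 m⁴
Effective length L_e = K·L = 1 × 7.15 = 7.150 m
P_cr = π²EI / L_e² = π² × 135×10⁹ × 1.592×10^-5 / 7.150² = 4.149×10^5 N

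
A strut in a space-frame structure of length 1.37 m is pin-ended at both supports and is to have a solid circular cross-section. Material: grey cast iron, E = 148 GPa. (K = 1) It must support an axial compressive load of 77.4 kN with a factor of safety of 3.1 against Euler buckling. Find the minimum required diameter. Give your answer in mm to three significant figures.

d ≈ 50.1 mm

Required P_cr = n·P = 3.1 × 77.4 = 239.9 kN
L_e = K·L = 1 × 1.37 = 1.370 m
Required I = P_cr·L_e²/(π²E) = 2.399×10^5 × 1.370² / (π² × 1.48×10^11) = 3.083×10^-7 m⁴
I_req = 3.083×10^5 mm⁴
Solid circle: I = πd⁴/64  ⇒  d = (64I/π)^(1/4) = (64×3.083×10^5/π)^(1/4) = 50.1 mm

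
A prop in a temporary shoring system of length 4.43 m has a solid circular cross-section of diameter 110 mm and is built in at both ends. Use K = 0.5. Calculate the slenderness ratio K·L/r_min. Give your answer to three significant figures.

λ ≈ 80.5

I = πd⁴/64 = π×110⁴/64 = 7.187×10^6 mm⁴
A = 9.503×10^3 mm²;  r_min = √(I/A) = √(7.187×10^6/9.503×10^3) = 27.50 mm
L_e = K·L = 0.5 × 4.43 m = 2.215 m = 2215.0 mm
λ = L_e / r_min = 2215.0 / 27.50 = 80.5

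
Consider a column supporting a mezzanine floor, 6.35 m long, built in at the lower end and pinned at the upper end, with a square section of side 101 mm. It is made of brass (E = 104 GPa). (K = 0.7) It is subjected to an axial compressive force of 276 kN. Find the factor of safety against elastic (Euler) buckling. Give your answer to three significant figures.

n ≈ 1.63

I = a⁴/12 = 101⁴/12 = 8.672×10^6 mm⁴
I = 8.672×10^6 mm⁴ = 8.672×10^-6 m⁴
Effective length L_e = K·L = 0.7 × 6.35 = 4.445 m
P_cr = π²EI / L_e² = π² × 104×10⁹ × 8.672×10^-6 / 4.445² = 4.505×10^5 N
Factor of safety n = P_cr / P = 450.50 / 276 = 1.63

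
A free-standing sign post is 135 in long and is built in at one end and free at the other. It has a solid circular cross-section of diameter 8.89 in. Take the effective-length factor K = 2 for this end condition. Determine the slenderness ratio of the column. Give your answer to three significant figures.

I = πd⁴/64 = π×8.89⁴/64 = 306.6 in⁴
A = 62.07 in²;  r_min = √(I/A) = √(306.6/62.07) = 2.222 in
L_e = K·L = 2 × 135 = 270.0 in
λ = L_e / r_min = 270.00 / 2.222 = 121

λ ≈ 121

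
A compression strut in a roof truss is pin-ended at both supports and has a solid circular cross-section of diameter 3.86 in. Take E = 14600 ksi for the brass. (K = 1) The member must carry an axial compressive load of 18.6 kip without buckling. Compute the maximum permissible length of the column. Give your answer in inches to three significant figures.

I = πd⁴/64 = π×3.86⁴/64 = 10.90 in⁴
At the buckling limit P_cr = P = 1.860×10^4 lb
From P_cr = π²EI/(K·L)²:  L = (1/K)·√(π²EI/P_cr) = (1/1)·√(π²×1.46×10^7×10.90/1.860×10^4)
L = 291 in

L_max ≈ 291 in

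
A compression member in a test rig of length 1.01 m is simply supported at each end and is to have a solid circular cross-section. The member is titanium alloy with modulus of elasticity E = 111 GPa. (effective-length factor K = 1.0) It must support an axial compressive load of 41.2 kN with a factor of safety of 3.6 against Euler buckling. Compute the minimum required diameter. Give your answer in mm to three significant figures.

Required P_cr = n·P = 3.6 × 41.2 = 148.3 kN
L_e = K·L = 1 × 1.01 = 1.010 m
Required I = P_cr·L_e²/(π²E) = 1.483×10^5 × 1.010² / (π² × 1.11×10^11) = 1.381×10^-7 m⁴
I_req = 1.381×10^5 mm⁴
Solid circle: I = πd⁴/64  ⇒  d = (64I/π)^(1/4) = (64×1.381×10^5/π)^(1/4) = 41.0 mm

d ≈ 41.0 mm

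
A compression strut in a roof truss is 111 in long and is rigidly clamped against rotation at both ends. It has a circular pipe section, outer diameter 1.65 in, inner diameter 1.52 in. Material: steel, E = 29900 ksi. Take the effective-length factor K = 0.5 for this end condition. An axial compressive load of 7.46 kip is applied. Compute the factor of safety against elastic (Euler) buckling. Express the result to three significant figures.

d_o = 1.65 in, d_i = 1.52 in
I = π(d_o⁴ − d_i⁴)/64 = π(1.65⁴ − 1.520⁴)/64 = 0.1018 in⁴
Effective length L_e = K·L = 0.5 × 111 = 55.50 in
P_cr = π²EI / L_e² = π² × 29900×10³ × 0.1018 / 55.50² = 9.754×10^3 lb
Factor of safety n = P_cr / P = 9.7538 / 7.46 = 1.31

n ≈ 1.31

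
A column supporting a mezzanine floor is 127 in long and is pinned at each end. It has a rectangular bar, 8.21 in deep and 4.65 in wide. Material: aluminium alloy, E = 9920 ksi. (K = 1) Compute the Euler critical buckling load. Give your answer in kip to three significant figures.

P_cr ≈ 418 kip

Buckling occurs about the weak axis: I_min = h·b³/12 with b = 4.65 in (the shorter side).
I_min = 8.21×4.65³/12 = 68.79 in⁴
Effective length L_e = K·L = 1 × 127 = 127.0 in
P_cr = π²EI / L_e² = π² × 9920×10³ × 68.79 / 127.0² = 4.176×10^5 lb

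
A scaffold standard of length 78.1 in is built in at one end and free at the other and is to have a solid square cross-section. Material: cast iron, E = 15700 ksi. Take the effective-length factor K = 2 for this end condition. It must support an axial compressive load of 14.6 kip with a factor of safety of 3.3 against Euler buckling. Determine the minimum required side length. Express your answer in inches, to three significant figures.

Required P_cr = n·P = 3.3 × 14.6 = 48.18 kip
L_e = K·L = 2 × 78.1 = 156.2 in
Required I = P_cr·L_e²/(π²E) = 4.818×10^4 × 156.2² / (π² × 1.57×10^7) = 7.586 in⁴
Solid square: I = a⁴/12  ⇒  a = (12I)^(1/4) = (12×7.586)^(1/4) = 3.09 in

a ≈ 3.09 in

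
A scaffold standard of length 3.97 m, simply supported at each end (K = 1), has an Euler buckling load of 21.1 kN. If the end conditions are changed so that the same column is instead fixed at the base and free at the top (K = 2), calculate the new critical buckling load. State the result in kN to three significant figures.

P_cr ≈ 5.28 kN

P_cr ∝ 1/K², so P_cr,new = P_cr,old × (K_old/K_new)² = 21.1 × (1/2)²
= 21.1 × 0.2500 = 5.28 kN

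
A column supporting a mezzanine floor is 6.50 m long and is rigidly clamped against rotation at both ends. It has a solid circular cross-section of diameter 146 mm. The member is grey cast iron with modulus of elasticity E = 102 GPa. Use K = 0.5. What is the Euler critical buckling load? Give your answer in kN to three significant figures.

I = πd⁴/64 = π×146⁴/64 = 2.230×10^7 mm⁴
I = 2.230×10^7 mm⁴ = 2.230×10^-5 m⁴
Effective length L_e = K·L = 0.5 × 6.50 = 3.250 m
P_cr = π²EI / L_e² = π² × 102×10⁹ × 2.230×10^-5 / 3.250² = 2.126×10^6 N

P_cr ≈ 2130 kN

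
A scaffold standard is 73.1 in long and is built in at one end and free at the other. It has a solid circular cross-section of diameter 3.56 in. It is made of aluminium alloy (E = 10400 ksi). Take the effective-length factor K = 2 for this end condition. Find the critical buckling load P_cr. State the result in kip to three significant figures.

P_cr ≈ 37.9 kip

I = πd⁴/64 = π×3.56⁴/64 = 7.884 in⁴
Effective length L_e = K·L = 2 × 73.1 = 146.2 in
P_cr = π²EI / L_e² = π² × 10400×10³ × 7.884 / 146.2² = 3.786×10^4 lb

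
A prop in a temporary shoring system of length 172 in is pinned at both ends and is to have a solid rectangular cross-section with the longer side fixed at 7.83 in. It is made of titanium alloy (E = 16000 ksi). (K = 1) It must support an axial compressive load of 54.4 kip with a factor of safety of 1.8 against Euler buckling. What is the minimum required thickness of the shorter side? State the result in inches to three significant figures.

Required P_cr = n·P = 1.8 × 54.4 = 97.92 kip
L_e = K·L = 1 × 172 = 172.0 in
Required I = P_cr·L_e²/(π²E) = 9.792×10^4 × 172.0² / (π² × 1.60×10^7) = 18.34 in⁴
Rectangle, weak axis: I_min = h·b³/12 with h = 7.83 in fixed  ⇒  b = (12I/h)^(1/3) = 3.04 in

b ≈ 3.04 in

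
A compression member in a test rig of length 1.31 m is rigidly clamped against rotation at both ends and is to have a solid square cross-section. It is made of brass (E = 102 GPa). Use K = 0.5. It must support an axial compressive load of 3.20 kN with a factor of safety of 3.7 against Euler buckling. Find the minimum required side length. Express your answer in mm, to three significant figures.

Required P_cr = n·P = 3.7 × 3.20 = 11.84 kN
L_e = K·L = 0.5 × 1.31 = 0.6550 m
Required I = P_cr·L_e²/(π²E) = 1.184×10^4 × 0.6550² / (π² × 1.02×10^11) = 5.046×10^-9 m⁴
I_req = 5.046×10^3 mm⁴
Solid square: I = a⁴/12  ⇒  a = (12I)^(1/4) = (12×5.046×10^3)^(1/4) = 15.7 mm

a ≈ 15.7 mm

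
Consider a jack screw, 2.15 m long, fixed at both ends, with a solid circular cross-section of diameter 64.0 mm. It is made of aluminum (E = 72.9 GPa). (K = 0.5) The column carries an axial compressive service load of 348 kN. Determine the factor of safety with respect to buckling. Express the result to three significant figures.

n ≈ 1.47

I = πd⁴/64 = π×64.0⁴/64 = 8.235×10^5 mm⁴
I = 8.235×10^5 mm⁴ = 8.235×10^-7 m⁴
Effective length L_e = K·L = 0.5 × 2.15 = 1.075 m
P_cr = π²EI / L_e² = π² × 72.9×10⁹ × 8.235×10^-7 / 1.075² = 5.127×10^5 N
Factor of safety n = P_cr / P = 512.74 / 348 = 1.47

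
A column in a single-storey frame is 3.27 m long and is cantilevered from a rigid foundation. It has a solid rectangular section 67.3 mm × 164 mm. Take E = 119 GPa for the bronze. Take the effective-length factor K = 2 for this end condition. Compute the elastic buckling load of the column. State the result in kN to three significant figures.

Buckling occurs about the weak axis: I_min = h·b³/12 with b = 67.3 mm (the shorter side).
I_min = 164×67.3³/12 = 4.166×10^6 mm⁴
I = 4.166×10^6 mm⁴ = 4.166×10^-6 m⁴
Effective length L_e = K·L = 2 × 3.27 = 6.540 m
P_cr = π²EI / L_e² = π² × 119×10⁹ × 4.166×10^-6 / 6.540² = 1.144×10^5 N

P_cr ≈ 114 kN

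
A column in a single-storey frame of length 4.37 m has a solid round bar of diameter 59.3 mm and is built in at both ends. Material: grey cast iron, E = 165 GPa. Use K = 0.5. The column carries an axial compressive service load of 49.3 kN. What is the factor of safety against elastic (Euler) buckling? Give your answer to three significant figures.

n ≈ 4.20

I = πd⁴/64 = π×59.3⁴/64 = 6.070×10^5 mm⁴
I = 6.070×10^5 mm⁴ = 6.070×10^-7 m⁴
Effective length L_e = K·L = 0.5 × 4.37 = 2.185 m
P_cr = π²EI / L_e² = π² × 165×10⁹ × 6.070×10^-7 / 2.185² = 2.070×10^5 N
Factor of safety n = P_cr / P = 207.05 / 49.3 = 4.20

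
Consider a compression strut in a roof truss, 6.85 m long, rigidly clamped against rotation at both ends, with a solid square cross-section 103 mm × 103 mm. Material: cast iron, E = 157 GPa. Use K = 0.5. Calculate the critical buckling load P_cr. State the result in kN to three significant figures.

P_cr ≈ 1240 kN

I = a⁴/12 = 103⁴/12 = 9.379×10^6 mm⁴
I = 9.379×10^6 mm⁴ = 9.379×10^-6 m⁴
Effective length L_e = K·L = 0.5 × 6.85 = 3.425 m
P_cr = π²EI / L_e² = π² × 157×10⁹ × 9.379×10^-6 / 3.425² = 1.239×10^6 N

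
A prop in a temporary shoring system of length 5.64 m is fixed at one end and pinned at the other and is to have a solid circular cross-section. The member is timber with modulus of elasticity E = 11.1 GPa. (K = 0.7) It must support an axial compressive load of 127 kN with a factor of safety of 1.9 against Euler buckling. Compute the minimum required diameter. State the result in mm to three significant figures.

d ≈ 163 mm

Required P_cr = n·P = 1.9 × 127 = 241.3 kN
L_e = K·L = 0.7 × 5.64 = 3.948 m
Required I = P_cr·L_e²/(π²E) = 2.413×10^5 × 3.948² / (π² × 1.11×10^10) = 3.433×10^-5 m⁴
I_req = 3.433×10^7 mm⁴
Solid circle: I = πd⁴/64  ⇒  d = (64I/π)^(1/4) = (64×3.433×10^7/π)^(1/4) = 163 mm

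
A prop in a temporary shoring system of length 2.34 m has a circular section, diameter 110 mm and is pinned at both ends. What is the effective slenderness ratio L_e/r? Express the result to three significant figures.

λ ≈ 85.1

For a solid circle r = d/4 = 110/4 = 27.50 mm
L_e = K·L = 1 × 2.34 m = 2.340 m = 2340.0 mm
λ = L_e / r_min = 2340.0 / 27.50 = 85.1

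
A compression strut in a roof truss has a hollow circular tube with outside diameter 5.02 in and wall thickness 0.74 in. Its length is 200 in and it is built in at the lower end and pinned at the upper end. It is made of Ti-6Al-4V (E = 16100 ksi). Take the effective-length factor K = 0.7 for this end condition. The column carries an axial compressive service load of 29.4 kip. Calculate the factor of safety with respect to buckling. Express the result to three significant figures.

n ≈ 6.47

Inner diameter d_i = 5.02 − 2×0.74 = 3.540 in
I = π(d_o⁴ − d_i⁴)/64 = π(5.02⁴ − 3.540⁴)/64 = 23.46 in⁴
Effective length L_e = K·L = 0.7 × 200 = 140.0 in
P_cr = π²EI / L_e² = π² × 16100×10³ × 23.46 / 140.0² = 1.902×10^5 lb
Factor of safety n = P_cr / P = 190.23 / 29.4 = 6.47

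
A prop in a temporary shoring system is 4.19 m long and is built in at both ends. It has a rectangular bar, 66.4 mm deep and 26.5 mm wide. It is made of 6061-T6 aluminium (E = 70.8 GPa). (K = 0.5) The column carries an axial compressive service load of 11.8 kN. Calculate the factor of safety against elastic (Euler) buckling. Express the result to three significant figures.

Buckling occurs about the weak axis: I_min = h·b³/12 with b = 26.5 mm (the shorter side).
I_min = 66.4×26.5³/12 = 1.030×10^5 mm⁴
I = 1.030×10^5 mm⁴ = 1.030×10^-7 m⁴
Effective length L_e = K·L = 0.5 × 4.19 = 2.095 m
P_cr = π²EI / L_e² = π² × 70.8×10⁹ × 1.030×10^-7 / 2.095² = 1.639×10^4 N
Factor of safety n = P_cr / P = 16.394 / 11.8 = 1.39

n ≈ 1.39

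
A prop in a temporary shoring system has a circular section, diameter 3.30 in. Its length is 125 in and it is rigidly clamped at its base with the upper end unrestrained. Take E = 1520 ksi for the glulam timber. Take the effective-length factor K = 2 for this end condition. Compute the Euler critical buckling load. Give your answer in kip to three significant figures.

I = πd⁴/64 = π×3.30⁴/64 = 5.821 in⁴
Effective length L_e = K·L = 2 × 125 = 250.0 in
P_cr = π²EI / L_e² = π² × 1520×10³ × 5.821 / 250.0² = 1.397×10^3 lb

P_cr ≈ 1.40 kip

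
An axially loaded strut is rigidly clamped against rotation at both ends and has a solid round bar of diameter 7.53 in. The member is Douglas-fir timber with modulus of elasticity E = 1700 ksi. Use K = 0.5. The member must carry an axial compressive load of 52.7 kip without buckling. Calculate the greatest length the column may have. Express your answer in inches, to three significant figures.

L_max ≈ 448 in

I = πd⁴/64 = π×7.53⁴/64 = 157.8 in⁴
At the buckling limit P_cr = P = 5.270×10^4 lb
From P_cr = π²EI/(K·L)²:  L = (1/K)·√(π²EI/P_cr) = (1/0.5)·√(π²×1.70×10^6×157.8/5.270×10^4)
L = 448 in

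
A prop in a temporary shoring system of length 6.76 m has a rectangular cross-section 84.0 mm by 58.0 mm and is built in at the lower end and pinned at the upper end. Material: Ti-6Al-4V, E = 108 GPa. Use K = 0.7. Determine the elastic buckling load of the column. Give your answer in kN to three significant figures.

Buckling occurs about the weak axis: I_min = h·b³/12 with b = 58.0 mm (the shorter side).
I_min = 84.0×58.0³/12 = 1.366×10^6 mm⁴
I = 1.366×10^6 mm⁴ = 1.366×10^-6 m⁴
Effective length L_e = K·L = 0.7 × 6.76 = 4.732 m
P_cr = π²EI / L_e² = π² × 108×10⁹ × 1.366×10^-6 / 4.732² = 6.502×10^4 N

P_cr ≈ 65.0 kN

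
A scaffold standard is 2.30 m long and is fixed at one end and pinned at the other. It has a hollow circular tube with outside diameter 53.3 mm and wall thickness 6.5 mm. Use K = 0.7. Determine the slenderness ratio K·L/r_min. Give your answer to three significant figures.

Inner diameter d_i = 53.3 − 2×6.5 = 40.30 mm
I = π(d_o⁴ − d_i⁴)/64 = π(53.3⁴ − 40.30⁴)/64 = 2.667×10^5 mm⁴
A = 955.7 mm²;  r_min = √(I/A) = √(2.667×10^5/955.7) = 16.71 mm
L_e = K·L = 0.7 × 2.30 m = 1.610 m = 1610.0 mm
λ = L_e / r_min = 1610.0 / 16.71 = 96.4

λ ≈ 96.4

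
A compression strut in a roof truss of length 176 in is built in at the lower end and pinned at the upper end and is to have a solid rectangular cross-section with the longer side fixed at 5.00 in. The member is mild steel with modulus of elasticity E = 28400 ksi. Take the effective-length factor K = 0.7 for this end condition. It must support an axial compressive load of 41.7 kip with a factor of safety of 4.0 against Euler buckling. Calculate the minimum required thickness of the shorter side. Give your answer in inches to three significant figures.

b ≈ 2.79 in

Required P_cr = n·P = 4.0 × 41.7 = 166.8 kip
L_e = K·L = 0.7 × 176 = 123.2 in
Required I = P_cr·L_e²/(π²E) = 1.668×10^5 × 123.2² / (π² × 2.84×10^7) = 9.032 in⁴
Rectangle, weak axis: I_min = h·b³/12 with h = 5.00 in fixed  ⇒  b = (12I/h)^(1/3) = 2.79 in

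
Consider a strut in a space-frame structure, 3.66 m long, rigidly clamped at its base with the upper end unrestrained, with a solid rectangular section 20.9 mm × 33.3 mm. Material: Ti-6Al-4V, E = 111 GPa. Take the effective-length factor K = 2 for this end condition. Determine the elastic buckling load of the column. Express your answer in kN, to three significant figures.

P_cr ≈ 0.518 kN

Buckling occurs about the weak axis: I_min = h·b³/12 with b = 20.9 mm (the shorter side).
I_min = 33.3×20.9³/12 = 2.533×10^4 mm⁴
I = 2.533×10^4 mm⁴ = 2.533×10^-8 m⁴
Effective length L_e = K·L = 2 × 3.66 = 7.320 m
P_cr = π²EI / L_e² = π² × 111×10⁹ × 2.533×10^-8 / 7.320² = 518.0 N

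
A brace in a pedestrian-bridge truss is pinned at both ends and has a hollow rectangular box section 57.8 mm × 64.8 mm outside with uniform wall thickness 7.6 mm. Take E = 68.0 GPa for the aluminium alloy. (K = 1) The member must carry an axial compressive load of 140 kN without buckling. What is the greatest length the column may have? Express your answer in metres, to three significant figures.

Inner dimensions: h_i = 64.8 − 2×7.6 = 49.60 mm, b_i = 57.8 − 2×7.6 = 42.60 mm
Weak-axis I_min = (h_o·b_o³ − h_i·b_i³)/12 with b_o = 57.8, b_i = 42.60 mm (shorter outer/inner sides).
I_min = (64.8×57.8³ − 49.60×42.60³)/12 = 7.232×10^5 mm⁴
I = 7.232×10^-7 m⁴
At the buckling limit P_cr = P = 1.400×10^5 N
From P_cr = π²EI/(K·L)²:  L = (1/K)·√(π²EI/P_cr) = (1/1)·√(π²×6.80×10^10×7.232×10^-7/1.400×10^5)
L = 1.86 m

L_max ≈ 1.86 m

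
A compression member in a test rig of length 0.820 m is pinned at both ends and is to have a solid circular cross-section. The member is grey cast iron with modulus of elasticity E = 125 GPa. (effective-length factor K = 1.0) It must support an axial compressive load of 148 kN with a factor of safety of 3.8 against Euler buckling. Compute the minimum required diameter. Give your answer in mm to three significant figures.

d ≈ 50.0 mm

Required P_cr = n·P = 3.8 × 148 = 562.4 kN
L_e = K·L = 1 × 0.820 = 0.8200 m
Required I = P_cr·L_e²/(π²E) = 5.624×10^5 × 0.8200² / (π² × 1.25×10^11) = 3.065×10^-7 m⁴
I_req = 3.065×10^5 mm⁴
Solid circle: I = πd⁴/64  ⇒  d = (64I/π)^(1/4) = (64×3.065×10^5/π)^(1/4) = 50.0 mm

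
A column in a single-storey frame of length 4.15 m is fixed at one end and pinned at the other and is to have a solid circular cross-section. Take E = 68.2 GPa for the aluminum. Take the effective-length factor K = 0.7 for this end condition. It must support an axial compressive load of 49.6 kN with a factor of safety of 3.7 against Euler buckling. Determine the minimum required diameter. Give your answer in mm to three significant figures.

d ≈ 82.7 mm

Required P_cr = n·P = 3.7 × 49.6 = 183.5 kN
L_e = K·L = 0.7 × 4.15 = 2.905 m
Required I = P_cr·L_e²/(π²E) = 1.835×10^5 × 2.905² / (π² × 6.82×10^10) = 2.301×10^-6 m⁴
I_req = 2.301×10^6 mm⁴
Solid circle: I = πd⁴/64  ⇒  d = (64I/π)^(1/4) = (64×2.301×10^6/π)^(1/4) = 82.7 mm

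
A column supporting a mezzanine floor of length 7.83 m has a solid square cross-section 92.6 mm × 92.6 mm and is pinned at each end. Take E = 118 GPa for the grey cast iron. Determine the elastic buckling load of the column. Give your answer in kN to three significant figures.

P_cr ≈ 116 kN

I = a⁴/12 = 92.6⁴/12 = 6.127×10^6 mm⁴
I = 6.127×10^6 mm⁴ = 6.127×10^-6 m⁴
Effective length L_e = K·L = 1 × 7.83 = 7.830 m
P_cr = π²EI / L_e² = π² × 118×10⁹ × 6.127×10^-6 / 7.830² = 1.164×10^5 N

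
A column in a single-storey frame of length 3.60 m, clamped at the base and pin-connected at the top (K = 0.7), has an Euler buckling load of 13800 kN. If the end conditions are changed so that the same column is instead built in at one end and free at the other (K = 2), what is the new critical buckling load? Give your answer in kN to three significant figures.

P_cr ≈ 1690 kN

P_cr ∝ 1/K², so P_cr,new = P_cr,old × (K_old/K_new)² = 13800 × (0.7/2)²
= 13800 × 0.1225 = 1690 kN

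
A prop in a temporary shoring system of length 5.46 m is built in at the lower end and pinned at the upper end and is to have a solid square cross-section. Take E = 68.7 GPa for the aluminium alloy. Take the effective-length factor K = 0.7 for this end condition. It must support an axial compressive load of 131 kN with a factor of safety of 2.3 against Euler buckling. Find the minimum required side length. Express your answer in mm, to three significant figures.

a ≈ 93.9 mm

Required P_cr = n·P = 2.3 × 131 = 301.3 kN
L_e = K·L = 0.7 × 5.46 = 3.822 m
Required I = P_cr·L_e²/(π²E) = 3.013×10^5 × 3.822² / (π² × 6.87×10^10) = 6.491×10^-6 m⁴
I_req = 6.491×10^6 mm⁴
Solid square: I = a⁴/12  ⇒  a = (12I)^(1/4) = (12×6.491×10^6)^(1/4) = 93.9 mm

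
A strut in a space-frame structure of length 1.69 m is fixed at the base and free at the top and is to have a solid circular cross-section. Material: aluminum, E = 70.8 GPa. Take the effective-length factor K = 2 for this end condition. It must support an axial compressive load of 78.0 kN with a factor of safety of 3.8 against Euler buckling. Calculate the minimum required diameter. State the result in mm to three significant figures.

d ≈ 99.7 mm

Required P_cr = n·P = 3.8 × 78.0 = 296.4 kN
L_e = K·L = 2 × 1.69 = 3.380 m
Required I = P_cr·L_e²/(π²E) = 2.964×10^5 × 3.380² / (π² × 7.08×10^10) = 4.846×10^-6 m⁴
I_req = 4.846×10^6 mm⁴
Solid circle: I = πd⁴/64  ⇒  d = (64I/π)^(1/4) = (64×4.846×10^6/π)^(1/4) = 99.7 mm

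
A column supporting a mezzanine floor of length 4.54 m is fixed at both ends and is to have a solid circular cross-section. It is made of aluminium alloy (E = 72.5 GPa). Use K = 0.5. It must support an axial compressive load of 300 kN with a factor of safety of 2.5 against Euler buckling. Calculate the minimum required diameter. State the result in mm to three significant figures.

d ≈ 102 mm

Required P_cr = n·P = 2.5 × 300 = 750.0 kN
L_e = K·L = 0.5 × 4.54 = 2.270 m
Required I = P_cr·L_e²/(π²E) = 7.500×10^5 × 2.270² / (π² × 7.25×10^10) = 5.401×10^-6 m⁴
I_req = 5.401×10^6 mm⁴
Solid circle: I = πd⁴/64  ⇒  d = (64I/π)^(1/4) = (64×5.401×10^6/π)^(1/4) = 102 mm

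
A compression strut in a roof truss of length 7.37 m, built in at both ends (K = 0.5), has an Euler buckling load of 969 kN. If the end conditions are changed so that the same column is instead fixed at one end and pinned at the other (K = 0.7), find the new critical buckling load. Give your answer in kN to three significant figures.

P_cr ≈ 494 kN

P_cr ∝ 1/K², so P_cr,new = P_cr,old × (K_old/K_new)² = 969 × (0.5/0.7)²
= 969 × 0.5102 = 494 kN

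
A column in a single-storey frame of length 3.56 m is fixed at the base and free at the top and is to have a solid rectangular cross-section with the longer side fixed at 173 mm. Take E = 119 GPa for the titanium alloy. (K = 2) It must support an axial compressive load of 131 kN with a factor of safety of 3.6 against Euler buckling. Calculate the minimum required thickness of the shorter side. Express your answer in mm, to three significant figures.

b ≈ 112 mm

Required P_cr = n·P = 3.6 × 131 = 471.6 kN
L_e = K·L = 2 × 3.56 = 7.120 m
Required I = P_cr·L_e²/(π²E) = 4.716×10^5 × 7.120² / (π² × 1.19×10^11) = 2.036×10^-5 m⁴
I_req = 2.036×10^7 mm⁴
Rectangle, weak axis: I_min = h·b³/12 with h = 173 mm fixed  ⇒  b = (12I/h)^(1/3) = 112 mm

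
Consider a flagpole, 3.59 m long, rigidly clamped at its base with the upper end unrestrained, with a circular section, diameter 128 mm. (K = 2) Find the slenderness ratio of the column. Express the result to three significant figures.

λ ≈ 224

For a solid circle r = d/4 = 128/4 = 32.00 mm
L_e = K·L = 2 × 3.59 m = 7.180 m = 7180.0 mm
λ = L_e / r_min = 7180.0 / 32.00 = 224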